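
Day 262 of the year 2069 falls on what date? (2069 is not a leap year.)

Sep 19, 2069

Jan has 31 days (262 − 31 = 231 remain).
Feb has 28 days (231 − 28 = 203 remain).
Mar has 31 days (203 − 31 = 172 remain).
Apr has 30 days (172 − 30 = 142 remain).
May has 31 days (142 − 31 = 111 remain).
Jun has 30 days (111 − 30 = 81 remain).
Jul has 31 days (81 − 31 = 50 remain).
Aug has 31 days (50 − 31 = 19 remain).
19 into Sep → Sep 19.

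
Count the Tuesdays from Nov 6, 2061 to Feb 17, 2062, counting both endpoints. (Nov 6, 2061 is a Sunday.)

Nov 6, 2061 is a Sunday; the first Tuesday on or after it is Nov 8, 2061 (2 days later).
From Nov 8, 2061 to Feb 17, 2062: 22 + 31 + 31 + 17 = 101 days (rest of Nov, Dec, Jan, Feb).
101 ÷ 7 = 14 full weeks with remainder 3, so 14 more Tuesdays after the first → 15.

15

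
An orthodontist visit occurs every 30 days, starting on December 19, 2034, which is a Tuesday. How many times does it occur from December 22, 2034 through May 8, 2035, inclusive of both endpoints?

Occurrences land 30·i days after December 19, 2034 for i = 0, 1, 2, …
December 22, 2034 is 3 days after the start; 3 ÷ 30 = 0 remainder 3; since the remainder is 3, round up to i = 1. First occurrence in the window: #2 on January 18, 2035 (1×30 = 30 days in).
May 8, 2035 is 140 days after the start; 140 ÷ 30 = 4 remainder 20. Last occurrence in the window: #5 on April 18, 2035.
Occurrences #2 through #5: 4 in total.

4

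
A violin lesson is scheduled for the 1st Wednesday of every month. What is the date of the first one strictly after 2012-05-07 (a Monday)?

2012-06-06

May 2012 starts on a Tuesday, so its 1st Wednesday is 2012-05-02 (1 day in).
That is not after 2012-05-07, so look at June 2012.
June 2012 starts on a Friday, so its 1st Wednesday is 2012-06-06 (5 days in).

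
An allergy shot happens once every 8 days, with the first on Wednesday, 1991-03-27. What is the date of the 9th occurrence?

The 9th occurrence is 8 intervals after the first: 8 × 8 = 64 days after 1991-03-27.
March has 31 days — 4 days to the end of March leaves 60.
April has 30 days (30 left).
30 days into May → 1991-05-30.

1991-05-30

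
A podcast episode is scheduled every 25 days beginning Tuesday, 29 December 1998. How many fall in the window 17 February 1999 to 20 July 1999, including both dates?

Occurrences land 25·i days after 29 December 1998 for i = 0, 1, 2, …
17 February 1999 is 50 days after the start; 50 ÷ 25 = 2 remainder 0. First occurrence in the window: #3 on 17 February 1999 (2×25 = 50 days in).
20 July 1999 is 203 days after the start; 203 ÷ 25 = 8 remainder 3. Last occurrence in the window: #9 on 17 July 1999.
Occurrences #3 through #9: 7 in total.

7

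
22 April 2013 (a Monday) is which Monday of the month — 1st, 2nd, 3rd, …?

Day 22 falls in week ⌈22/7⌉ of the month.
Days 1–7 hold the 1st Monday, 8–14 the 2nd, 15–21 the 3rd, 22–28 the 4th, 29–31 the 5th.
22 is in the range for the 4th.

4th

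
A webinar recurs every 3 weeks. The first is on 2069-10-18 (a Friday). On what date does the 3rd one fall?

The 3rd occurrence is 2 intervals after the first: 2 × 21 = 42 days after 2069-10-18.
October has 31 days — 13 days to the end of October leaves 29.
29 days into November → 2069-11-29.

2069-11-29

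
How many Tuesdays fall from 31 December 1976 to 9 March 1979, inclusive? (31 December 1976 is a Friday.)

114

31 December 1976 is a Friday; the first Tuesday on or after it is 4 January 1977 (4 days later).
From 4 January 1977 to 9 March 1979: 361 + 365 + 68 = 794 days (rest of 1977, 1978, to 9 March 1979 in 1979).
794 ÷ 7 = 113 full weeks with remainder 3, so 113 more Tuesdays after the first → 114.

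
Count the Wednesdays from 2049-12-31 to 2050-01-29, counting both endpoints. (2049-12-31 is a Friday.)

2049-12-31 is a Friday; the first Wednesday on or after it is 2050-01-05 (5 days later).
From 2050-01-05 to 2050-01-29 is 29 − 5 = 24 days.
24 ÷ 7 = 3 full weeks with remainder 3, so 3 more Wednesdays after the first → 4.

4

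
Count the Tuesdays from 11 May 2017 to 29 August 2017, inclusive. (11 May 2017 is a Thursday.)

16

11 May 2017 is a Thursday; the first Tuesday on or after it is 16 May 2017 (5 days later).
From 16 May 2017 to 29 August 2017: 15 + 30 + 31 + 29 = 105 days (rest of May, June, July, August).
105 ÷ 7 = 15 full weeks with remainder 0, so 15 more Tuesdays after the first → 16.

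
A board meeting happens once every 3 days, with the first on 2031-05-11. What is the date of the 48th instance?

2031-09-29

The 48th occurrence is 47 intervals after the first: 47 × 3 = 141 days after 2031-05-11.
May has 31 days — 20 days to the end of May leaves 121.
June has 30 days (91 left).
July has 31 days (60 left).
August has 31 days (29 left).
29 days into September → 2031-09-29.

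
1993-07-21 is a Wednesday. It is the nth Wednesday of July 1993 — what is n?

Day 21 falls in week ⌈21/7⌉ of the month.
Days 1–7 hold the 1st Wednesday, 8–14 the 2nd, 15–21 the 3rd, 22–28 the 4th, 29–31 the 5th.
21 is in the range for the 3rd.

3rd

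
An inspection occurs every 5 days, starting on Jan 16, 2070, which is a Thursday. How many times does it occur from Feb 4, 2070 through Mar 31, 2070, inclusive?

Occurrences land 5·i days after Jan 16, 2070 for i = 0, 1, 2, …
Feb 4, 2070 is 19 days after the start; 19 ÷ 5 = 3 remainder 4; since the remainder is 4, round up to i = 4. First occurrence in the window: #5 on Feb 5, 2070 (4×5 = 20 days in).
Mar 31, 2070 is 74 days after the start; 74 ÷ 5 = 14 remainder 4. Last occurrence in the window: #15 on Mar 27, 2070.
Occurrences #5 through #15: 11 in total.

11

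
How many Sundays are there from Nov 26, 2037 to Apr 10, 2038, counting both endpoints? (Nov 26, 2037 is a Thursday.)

Nov 26, 2037 is a Thursday; the first Sunday on or after it is Nov 29, 2037 (3 days later).
From Nov 29, 2037 to Apr 10, 2038: 1 + 31 + 31 + 28 + 31 + 10 = 132 days (rest of Nov, Dec, Jan, Feb, Mar, Apr).
132 ÷ 7 = 18 full weeks with remainder 6, so 18 more Sundays after the first → 19.

19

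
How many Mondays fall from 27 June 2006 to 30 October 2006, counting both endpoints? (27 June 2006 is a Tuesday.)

27 June 2006 is a Tuesday; the first Monday on or after it is 3 July 2006 (6 days later).
From 3 July 2006 to 30 October 2006: 28 + 31 + 30 + 30 = 119 days (rest of July, August, September, October).
119 ÷ 7 = 17 full weeks with remainder 0, so 17 more Mondays after the first → 18.

18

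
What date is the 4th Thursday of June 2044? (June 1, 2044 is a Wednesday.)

2044-06-23

June 2044 begins on a Wednesday, so the first Thursday is June 2 (1 day later).
The 4th Thursday is 3 weeks later: 2 + 21 = 23.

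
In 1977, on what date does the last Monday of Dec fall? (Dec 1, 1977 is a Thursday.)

Dec 1977 begins on a Thursday, so the first Monday is Dec 5 (4 days later).
Dec 1977 has 31 days. Adding weeks: 5, 12, 19, 26 — the last one ≤ 31 is the 26th.

Dec 26, 1977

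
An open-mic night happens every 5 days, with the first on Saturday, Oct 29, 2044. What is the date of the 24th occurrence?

The 24th occurrence is 23 intervals after the first: 23 × 5 = 115 days after Oct 29, 2044.
Oct has 31 days — 2 days to the end of Oct leaves 113.
Nov has 30 days (83 left).
Dec has 31 days (52 left).
Jan has 31 days (21 left).
21 days into Feb → Feb 21, 2045.

Feb 21, 2045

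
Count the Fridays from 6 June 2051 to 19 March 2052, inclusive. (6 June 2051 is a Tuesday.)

41

6 June 2051 is a Tuesday; the first Friday on or after it is 9 June 2051 (3 days later).
From 9 June 2051 to 19 March 2052: 21 + 31 + 31 + 30 + 31 + 30 + 31 + 31 + 29 + 19 = 284 days (rest of June, July, August, September, October, November, December, January, February, March).
284 ÷ 7 = 40 full weeks with remainder 4, so 40 more Fridays after the first → 41.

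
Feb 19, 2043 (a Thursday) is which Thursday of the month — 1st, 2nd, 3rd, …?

Day 19 falls in week ⌈19/7⌉ of the month.
Days 1–7 hold the 1st Thursday, 8–14 the 2nd, 15–21 the 3rd, 22–28 the 4th, 29–31 the 5th.
19 is in the range for the 3rd.

3rd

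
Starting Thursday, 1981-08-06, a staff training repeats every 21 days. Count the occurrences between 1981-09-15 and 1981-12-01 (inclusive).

4

Occurrences land 21·i days after 1981-08-06 for i = 0, 1, 2, …
1981-09-15 is 40 days after the start; 40 ÷ 21 = 1 remainder 19; since the remainder is 19, round up to i = 2. First occurrence in the window: #3 on 1981-09-17 (2×21 = 42 days in).
1981-12-01 is 117 days after the start; 117 ÷ 21 = 5 remainder 12. Last occurrence in the window: #6 on 1981-11-19.
Occurrences #3 through #6: 4 in total.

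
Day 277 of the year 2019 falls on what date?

January has 31 days (277 − 31 = 246 remain).
February has 28 days (246 − 28 = 218 remain).
March has 31 days (218 − 31 = 187 remain).
April has 30 days (187 − 30 = 157 remain).
May has 31 days (157 − 31 = 126 remain).
June has 30 days (126 − 30 = 96 remain).
July has 31 days (96 − 31 = 65 remain).
August has 31 days (65 − 31 = 34 remain).
September has 30 days (34 − 30 = 4 remain).
4 into October → October 4.

4 October 2019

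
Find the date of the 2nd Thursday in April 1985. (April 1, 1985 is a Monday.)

April 1985 begins on a Monday, so the first Thursday is April 4 (3 days later).
The 2nd Thursday is 1 weeks later: 4 + 7 = 11.

April 11, 1985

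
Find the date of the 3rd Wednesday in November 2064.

The first Wednesday of November 2064 is November 5.
The 3rd Wednesday is 2 weeks later: 5 + 14 = 19.

2064-11-19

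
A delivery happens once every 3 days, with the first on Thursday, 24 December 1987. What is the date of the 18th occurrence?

13 February 1988

The 18th occurrence is 17 intervals after the first: 17 × 3 = 51 days after 24 December 1987.
December has 31 days — 7 days to the end of December leaves 44.
January has 31 days (13 left).
13 days into February → 13 February 1988.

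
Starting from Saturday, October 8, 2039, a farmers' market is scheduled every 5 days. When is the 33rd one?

March 16, 2040

The 33rd occurrence is 32 intervals after the first: 32 × 5 = 160 days after October 8, 2039.
October has 31 days — 23 days to the end of October leaves 137.
November has 30 days (107 left).
December has 31 days (76 left).
January has 31 days (45 left).
February has 29 days (16 left).
16 days into March → March 16, 2040.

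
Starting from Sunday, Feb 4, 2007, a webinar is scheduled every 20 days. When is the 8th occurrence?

Jun 24, 2007

The 8th occurrence is 7 intervals after the first: 7 × 20 = 140 days after Feb 4, 2007.
Feb has 28 days — 24 days to the end of Feb leaves 116.
Mar has 31 days (85 left).
Apr has 30 days (55 left).
May has 31 days (24 left).
24 days into Jun → Jun 24, 2007.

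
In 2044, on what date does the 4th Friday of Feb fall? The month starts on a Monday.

Feb 26, 2044

Feb 2044 begins on a Monday, so the first Friday is Feb 5 (4 days later).
The 4th Friday is 3 weeks later: 5 + 21 = 26.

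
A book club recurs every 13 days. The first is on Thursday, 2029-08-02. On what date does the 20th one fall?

2030-04-06

The 20th occurrence is 19 intervals after the first: 19 × 13 = 247 days after 2029-08-02.
August has 31 days — 29 days to the end of August leaves 218.
September has 30 days (188 left).
October has 31 days (157 left).
November has 30 days (127 left).
December has 31 days (96 left).
January has 31 days (65 left).
February has 28 days (37 left).
March has 31 days (6 left).
6 days into April → 2030-04-06.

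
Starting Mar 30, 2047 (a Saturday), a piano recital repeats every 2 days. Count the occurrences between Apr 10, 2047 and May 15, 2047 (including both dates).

18

Occurrences land 2·i days after Mar 30, 2047 for i = 0, 1, 2, …
Apr 10, 2047 is 11 days after the start; 11 ÷ 2 = 5 remainder 1; since the remainder is 1, round up to i = 6. First occurrence in the window: #7 on Apr 11, 2047 (6×2 = 12 days in).
May 15, 2047 is 46 days after the start; 46 ÷ 2 = 23 remainder 0. Last occurrence in the window: #24 on May 15, 2047.
Occurrences #7 through #24: 18 in total.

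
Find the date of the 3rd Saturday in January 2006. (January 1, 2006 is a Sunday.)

January 2006 begins on a Sunday, so the first Saturday is January 7 (6 days later).
The 3rd Saturday is 2 weeks later: 7 + 14 = 21.

2006-01-21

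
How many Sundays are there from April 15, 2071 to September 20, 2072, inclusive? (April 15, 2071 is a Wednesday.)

April 15, 2071 is a Wednesday; the first Sunday on or after it is April 19, 2071 (4 days later).
From April 19, 2071 to September 20, 2072: 256 + 264 = 520 days (rest of 2071, to September 20, 2072 in 2072).
520 ÷ 7 = 74 full weeks with remainder 2, so 74 more Sundays after the first → 75.

75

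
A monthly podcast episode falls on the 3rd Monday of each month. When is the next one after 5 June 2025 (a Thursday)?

16 June 2025

June 2025 starts on a Sunday; its first Monday is the 2nd, so the 3rd Monday is the 16th — 16 June 2025.
16 June 2025 is after 5 June 2025, so that is the next one.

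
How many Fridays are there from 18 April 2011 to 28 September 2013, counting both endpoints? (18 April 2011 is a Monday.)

18 April 2011 is a Monday; the first Friday on or after it is 22 April 2011 (4 days later).
From 22 April 2011 to 28 September 2013: 253 + 366 + 271 = 890 days (rest of 2011, 2012, to 28 September 2013 in 2013).
890 ÷ 7 = 127 full weeks with remainder 1, so 127 more Fridays after the first → 128.

128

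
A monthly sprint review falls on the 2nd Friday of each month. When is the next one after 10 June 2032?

11 June 2032

June 2032 starts on a Tuesday; its first Friday is the 4th, so the 2nd Friday is the 11th — 11 June 2032.
11 June 2032 is after 10 June 2032, so that is the next one.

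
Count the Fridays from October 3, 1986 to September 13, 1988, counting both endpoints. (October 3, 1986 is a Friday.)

102

October 3, 1986 is a Friday; the first Friday on or after it is October 3, 1986.
From October 3, 1986 to September 13, 1988: 89 + 365 + 257 = 711 days (rest of 1986, 1987, to September 13, 1988 in 1988).
711 ÷ 7 = 101 full weeks with remainder 4, so 101 more Fridays after the first → 102.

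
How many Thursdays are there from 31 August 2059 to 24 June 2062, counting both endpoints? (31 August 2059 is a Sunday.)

31 August 2059 is a Sunday; the first Thursday on or after it is 4 September 2059 (4 days later).
From 4 September 2059 to 24 June 2062: 118 + 366 + 365 + 175 = 1024 days (rest of 2059, 2060, 2061, to 24 June 2062 in 2062).
1024 ÷ 7 = 146 full weeks with remainder 2, so 146 more Thursdays after the first → 147.

147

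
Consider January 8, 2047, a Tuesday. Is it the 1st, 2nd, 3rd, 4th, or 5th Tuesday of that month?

2nd

Day 8 falls in week ⌈8/7⌉ of the month.
Days 1–7 hold the 1st Tuesday, 8–14 the 2nd, 15–21 the 3rd, 22–28 the 4th, 29–31 the 5th.
8 is in the range for the 2nd.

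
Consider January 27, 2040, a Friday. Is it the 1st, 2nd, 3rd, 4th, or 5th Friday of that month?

4th

Day 27 falls in week ⌈27/7⌉ of the month.
Days 1–7 hold the 1st Friday, 8–14 the 2nd, 15–21 the 3rd, 22–28 the 4th, 29–31 the 5th.
27 is in the range for the 4th.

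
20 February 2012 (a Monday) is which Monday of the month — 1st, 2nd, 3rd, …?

Day 20 falls in week ⌈20/7⌉ of the month.
Days 1–7 hold the 1st Monday, 8–14 the 2nd, 15–21 the 3rd, 22–28 the 4th, 29–31 the 5th.
20 is in the range for the 3rd.

3rd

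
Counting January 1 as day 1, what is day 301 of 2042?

January has 31 days (301 − 31 = 270 remain).
February has 28 days (270 − 28 = 242 remain).
March has 31 days (242 − 31 = 211 remain).
April has 30 days (211 − 30 = 181 remain).
May has 31 days (181 − 31 = 150 remain).
June has 30 days (150 − 30 = 120 remain).
July has 31 days (120 − 31 = 89 remain).
August has 31 days (89 − 31 = 58 remain).
September has 30 days (58 − 30 = 28 remain).
28 into October → October 28.

2042-10-28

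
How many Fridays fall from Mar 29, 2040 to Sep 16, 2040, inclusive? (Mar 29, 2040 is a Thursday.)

25

Mar 29, 2040 is a Thursday; the first Friday on or after it is Mar 30, 2040 (1 day later).
From Mar 30, 2040 to Sep 16, 2040: 1 + 30 + 31 + 30 + 31 + 31 + 16 = 170 days (rest of Mar, Apr, May, Jun, Jul, Aug, Sep).
170 ÷ 7 = 24 full weeks with remainder 2, so 24 more Fridays after the first → 25.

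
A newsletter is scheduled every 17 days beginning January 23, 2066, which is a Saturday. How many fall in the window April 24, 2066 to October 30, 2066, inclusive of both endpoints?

11

Occurrences land 17·i days after January 23, 2066 for i = 0, 1, 2, …
April 24, 2066 is 91 days after the start; 91 ÷ 17 = 5 remainder 6; since the remainder is 6, round up to i = 6. First occurrence in the window: #7 on May 5, 2066 (6×17 = 102 days in).
October 30, 2066 is 280 days after the start; 280 ÷ 17 = 16 remainder 8. Last occurrence in the window: #17 on October 22, 2066.
Occurrences #7 through #17: 11 in total.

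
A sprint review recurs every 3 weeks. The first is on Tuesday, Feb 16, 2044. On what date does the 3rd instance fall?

The 3rd occurrence is 2 intervals after the first: 2 × 21 = 42 days after Feb 16, 2044.
Feb has 29 days — 13 days to the end of Feb leaves 29.
29 days into Mar → Mar 29, 2044.

Mar 29, 2044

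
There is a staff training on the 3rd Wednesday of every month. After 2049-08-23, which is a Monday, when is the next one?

2049-09-15

August 2049 starts on a Sunday; its first Wednesday is the 4th, so the 3rd Wednesday is the 18th — 2049-08-18.
That is not after 2049-08-23, so look at September 2049.
September 2049 starts on a Wednesday; its first Wednesday is the 1st, so the 3rd Wednesday is the 15th — 2049-09-15.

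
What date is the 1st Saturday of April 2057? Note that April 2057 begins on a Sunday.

April 2057 begins on a Sunday, so the first Saturday is April 7 (6 days later).

7 April 2057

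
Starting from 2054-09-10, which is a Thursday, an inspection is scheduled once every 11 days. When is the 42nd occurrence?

2055-12-05

The 42nd occurrence is 41 intervals after the first: 41 × 11 = 451 days after 2054-09-10.
September has 30 days — 20 days to the end of September leaves 431.
From end of September to end of 2054 is 92 days (339 left).
January has 31 days (308 left).
February has 28 days (280 left).
March has 31 days (249 left).
April has 30 days (219 left).
May has 31 days (188 left).
June has 30 days (158 left).
July has 31 days (127 left).
August has 31 days (96 left).
September has 30 days (66 left).
October has 31 days (35 left).
November has 30 days (5 left).
5 days into December → 2055-12-05.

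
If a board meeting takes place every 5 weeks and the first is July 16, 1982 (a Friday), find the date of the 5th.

The 5th occurrence is 4 intervals after the first: 4 × 35 = 140 days after July 16, 1982.
July has 31 days — 15 days to the end of July leaves 125.
August has 31 days (94 left).
September has 30 days (64 left).
October has 31 days (33 left).
November has 30 days (3 left).
3 days into December → December 3, 1982.

December 3, 1982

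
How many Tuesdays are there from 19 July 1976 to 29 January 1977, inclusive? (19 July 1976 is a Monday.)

28

19 July 1976 is a Monday; the first Tuesday on or after it is 20 July 1976 (1 day later).
From 20 July 1976 to 29 January 1977: 11 + 31 + 30 + 31 + 30 + 31 + 29 = 193 days (rest of July, August, September, October, November, December, January).
193 ÷ 7 = 27 full weeks with remainder 4, so 27 more Tuesdays after the first → 28.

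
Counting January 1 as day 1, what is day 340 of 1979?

6 December 1979

January has 31 days (340 − 31 = 309 remain).
February has 28 days (309 − 28 = 281 remain).
March has 31 days (281 − 31 = 250 remain).
April has 30 days (250 − 30 = 220 remain).
May has 31 days (220 − 31 = 189 remain).
June has 30 days (189 − 30 = 159 remain).
July has 31 days (159 − 31 = 128 remain).
August has 31 days (128 − 31 = 97 remain).
September has 30 days (97 − 30 = 67 remain).
October has 31 days (67 − 31 = 36 remain).
November has 30 days (36 − 30 = 6 remain).
6 into December → December 6.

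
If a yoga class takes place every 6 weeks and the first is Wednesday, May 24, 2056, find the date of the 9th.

The 9th occurrence is 8 intervals after the first: 8 × 42 = 336 days after May 24, 2056.
May has 31 days — 7 days to the end of May leaves 329.
June has 30 days (299 left).
July has 31 days (268 left).
August has 31 days (237 left).
September has 30 days (207 left).
October has 31 days (176 left).
November has 30 days (146 left).
December has 31 days (115 left).
January has 31 days (84 left).
February has 28 days (56 left).
March has 31 days (25 left).
25 days into April → April 25, 2057.

April 25, 2057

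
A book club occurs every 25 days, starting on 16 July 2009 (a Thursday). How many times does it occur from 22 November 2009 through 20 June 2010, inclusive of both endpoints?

Occurrences land 25·i days after 16 July 2009 for i = 0, 1, 2, …
22 November 2009 is 129 days after the start; 129 ÷ 25 = 5 remainder 4; since the remainder is 4, round up to i = 6. First occurrence in the window: #7 on 13 December 2009 (6×25 = 150 days in).
20 June 2010 is 339 days after the start; 339 ÷ 25 = 13 remainder 14. Last occurrence in the window: #14 on 6 June 2010.
Occurrences #7 through #14: 8 in total.

8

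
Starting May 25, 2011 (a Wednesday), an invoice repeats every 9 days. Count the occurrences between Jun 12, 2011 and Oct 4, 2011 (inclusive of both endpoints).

13

Occurrences land 9·i days after May 25, 2011 for i = 0, 1, 2, …
Jun 12, 2011 is 18 days after the start; 18 ÷ 9 = 2 remainder 0. First occurrence in the window: #3 on Jun 12, 2011 (2×9 = 18 days in).
Oct 4, 2011 is 132 days after the start; 132 ÷ 9 = 14 remainder 6. Last occurrence in the window: #15 on Sep 28, 2011.
Occurrences #3 through #15: 13 in total.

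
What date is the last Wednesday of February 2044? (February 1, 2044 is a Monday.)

February 2044 begins on a Monday, so the first Wednesday is February 3 (2 days later).
February 2044 has 29 days. Adding weeks: 3, 10, 17, 24 — the last one ≤ 29 is the 24th.

February 24, 2044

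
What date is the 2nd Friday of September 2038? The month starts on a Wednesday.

2038-09-10

September 2038 begins on a Wednesday, so the first Friday is September 3 (2 days later).
The 2nd Friday is 1 weeks later: 3 + 7 = 10.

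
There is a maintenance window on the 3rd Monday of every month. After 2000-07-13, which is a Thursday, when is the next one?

2000-07-17

July 2000 starts on a Saturday; its first Monday is the 3rd, so the 3rd Monday is the 17th — 2000-07-17.
2000-07-17 is after 2000-07-13, so that is the next one.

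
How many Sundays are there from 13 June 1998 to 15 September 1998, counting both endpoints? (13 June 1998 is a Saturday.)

14

13 June 1998 is a Saturday; the first Sunday on or after it is 14 June 1998 (1 day later).
From 14 June 1998 to 15 September 1998: 16 + 31 + 31 + 15 = 93 days (rest of June, July, August, September).
93 ÷ 7 = 13 full weeks with remainder 2, so 13 more Sundays after the first → 14.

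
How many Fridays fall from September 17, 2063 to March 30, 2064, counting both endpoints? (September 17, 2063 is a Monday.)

September 17, 2063 is a Monday; the first Friday on or after it is September 21, 2063 (4 days later).
From September 21, 2063 to March 30, 2064: 9 + 31 + 30 + 31 + 31 + 29 + 30 = 191 days (rest of September, October, November, December, January, February, March).
191 ÷ 7 = 27 full weeks with remainder 2, so 27 more Fridays after the first → 28.

28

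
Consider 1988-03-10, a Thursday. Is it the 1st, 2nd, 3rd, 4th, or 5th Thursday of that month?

Day 10 falls in week ⌈10/7⌉ of the month.
Days 1–7 hold the 1st Thursday, 8–14 the 2nd, 15–21 the 3rd, 22–28 the 4th, 29–31 the 5th.
10 is in the range for the 2nd.

2nd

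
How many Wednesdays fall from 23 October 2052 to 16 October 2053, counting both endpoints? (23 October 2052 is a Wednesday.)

52

23 October 2052 is a Wednesday; the first Wednesday on or after it is 23 October 2052.
From 23 October 2052 to 16 October 2053: 69 + 289 = 358 days (rest of 2052, to 16 October 2053 in 2053).
358 ÷ 7 = 51 full weeks with remainder 1, so 51 more Wednesdays after the first → 52.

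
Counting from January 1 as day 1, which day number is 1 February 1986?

32

Days in months before February: 31 = 31.
Plus 1 day into February → day 32.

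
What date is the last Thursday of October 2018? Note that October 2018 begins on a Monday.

October 2018 begins on a Monday, so the first Thursday is October 4 (3 days later).
October 2018 has 31 days. Adding weeks: 4, 11, 18, 25 — the last one ≤ 31 is the 25th.

25 October 2018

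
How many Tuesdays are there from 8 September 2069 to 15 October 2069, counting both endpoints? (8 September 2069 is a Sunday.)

6

8 September 2069 is a Sunday; the first Tuesday on or after it is 10 September 2069 (2 days later).
From 10 September 2069 to 15 October 2069: 20 + 15 = 35 days (rest of September, October).
35 ÷ 7 = 5 full weeks with remainder 0, so 5 more Tuesdays after the first → 6.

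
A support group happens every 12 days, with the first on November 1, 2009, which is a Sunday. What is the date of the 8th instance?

The 8th occurrence is 7 intervals after the first: 7 × 12 = 84 days after November 1, 2009.
November has 30 days — 29 days to the end of November leaves 55.
December has 31 days (24 left).
24 days into January → January 24, 2010.

January 24, 2010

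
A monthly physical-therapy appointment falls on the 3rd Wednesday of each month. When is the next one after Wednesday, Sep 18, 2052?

Oct 16, 2052

Sep 2052 starts on a Sunday; its first Wednesday is the 4th, so the 3rd Wednesday is the 18th — Sep 18, 2052.
That is not after Sep 18, 2052, so look at Oct 2052.
Oct 2052 starts on a Tuesday; its first Wednesday is the 2nd, so the 3rd Wednesday is the 16th — Oct 16, 2052.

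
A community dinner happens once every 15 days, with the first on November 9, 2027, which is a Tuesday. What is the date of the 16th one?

The 16th occurrence is 15 intervals after the first: 15 × 15 = 225 days after November 9, 2027.
November has 30 days — 21 days to the end of November leaves 204.
December has 31 days (173 left).
January has 31 days (142 left).
February has 29 days (113 left).
March has 31 days (82 left).
April has 30 days (52 left).
May has 31 days (21 left).
21 days into June → June 21, 2028.

June 21, 2028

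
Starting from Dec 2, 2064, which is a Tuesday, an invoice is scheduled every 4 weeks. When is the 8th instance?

The 8th occurrence is 7 intervals after the first: 7 × 28 = 196 days after Dec 2, 2064.
Dec has 31 days — 29 days to the end of Dec leaves 167.
Jan has 31 days (136 left).
Feb has 28 days (108 left).
Mar has 31 days (77 left).
Apr has 30 days (47 left).
May has 31 days (16 left).
16 days into Jun → Jun 16, 2065.

Jun 16, 2065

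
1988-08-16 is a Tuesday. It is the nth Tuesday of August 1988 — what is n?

3rd

Day 16 falls in week ⌈16/7⌉ of the month.
Days 1–7 hold the 1st Tuesday, 8–14 the 2nd, 15–21 the 3rd, 22–28 the 4th, 29–31 the 5th.
16 is in the range for the 3rd.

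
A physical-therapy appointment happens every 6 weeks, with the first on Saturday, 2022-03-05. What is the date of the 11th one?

2023-04-29

The 11th occurrence is 10 intervals after the first: 10 × 42 = 420 days after 2022-03-05.
March has 31 days — 26 days to the end of March leaves 394.
April has 30 days (364 left).
May has 31 days (333 left).
June has 30 days (303 left).
July has 31 days (272 left).
August has 31 days (241 left).
September has 30 days (211 left).
October has 31 days (180 left).
November has 30 days (150 left).
December has 31 days (119 left).
January has 31 days (88 left).
February has 28 days (60 left).
March has 31 days (29 left).
29 days into April → 2023-04-29.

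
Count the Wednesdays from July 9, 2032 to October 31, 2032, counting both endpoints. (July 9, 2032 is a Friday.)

July 9, 2032 is a Friday; the first Wednesday on or after it is July 14, 2032 (5 days later).
From July 14, 2032 to October 31, 2032: 17 + 31 + 30 + 31 = 109 days (rest of July, August, September, October).
109 ÷ 7 = 15 full weeks with remainder 4, so 15 more Wednesdays after the first → 16.

16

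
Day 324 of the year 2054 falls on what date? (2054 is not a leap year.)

20 November 2054

January has 31 days (324 − 31 = 293 remain).
February has 28 days (293 − 28 = 265 remain).
March has 31 days (265 − 31 = 234 remain).
April has 30 days (234 − 30 = 204 remain).
May has 31 days (204 − 31 = 173 remain).
June has 30 days (173 − 30 = 143 remain).
July has 31 days (143 − 31 = 112 remain).
August has 31 days (112 − 31 = 81 remain).
September has 30 days (81 − 30 = 51 remain).
October has 31 days (51 − 31 = 20 remain).
20 into November → November 20.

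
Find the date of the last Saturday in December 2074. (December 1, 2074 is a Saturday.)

29 December 2074

December 2074 begins on a Saturday, so the first Saturday is December 1.
December 2074 has 31 days. Adding weeks: 1, 8, 15, 22, 29 — the last one ≤ 31 is the 29th.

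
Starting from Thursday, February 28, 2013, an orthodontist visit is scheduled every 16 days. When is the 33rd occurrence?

July 25, 2014

The 33rd occurrence is 32 intervals after the first: 32 × 16 = 512 days after February 28, 2013.
February has 28 days — 0 days to the end of February leaves 512.
From end of February to end of 2013 is 306 days (206 left).
January has 31 days (175 left).
February has 28 days (147 left).
March has 31 days (116 left).
April has 30 days (86 left).
May has 31 days (55 left).
June has 30 days (25 left).
25 days into July → July 25, 2014.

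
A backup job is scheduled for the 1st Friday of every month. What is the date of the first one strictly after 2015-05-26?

May 2015 starts on a Friday, so its 1st Friday is 2015-05-01.
That is not after 2015-05-26, so look at June 2015.
June 2015 starts on a Monday, so its 1st Friday is 2015-06-05 (4 days in).

2015-06-05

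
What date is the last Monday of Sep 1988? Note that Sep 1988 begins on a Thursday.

Sep 1988 begins on a Thursday, so the first Monday is Sep 5 (4 days later).
Sep 1988 has 30 days. Adding weeks: 5, 12, 19, 26 — the last one ≤ 30 is the 26th.

Sep 26, 1988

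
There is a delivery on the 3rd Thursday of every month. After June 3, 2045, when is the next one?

June 2045 starts on a Thursday; its first Thursday is the 1st, so the 3rd Thursday is the 15th — June 15, 2045.
June 15, 2045 is after June 3, 2045, so that is the next one.

June 15, 2045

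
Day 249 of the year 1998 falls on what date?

January has 31 days (249 − 31 = 218 remain).
February has 28 days (218 − 28 = 190 remain).
March has 31 days (190 − 31 = 159 remain).
April has 30 days (159 − 30 = 129 remain).
May has 31 days (129 − 31 = 98 remain).
June has 30 days (98 − 30 = 68 remain).
July has 31 days (68 − 31 = 37 remain).
August has 31 days (37 − 31 = 6 remain).
6 into September → September 6.

September 6, 1998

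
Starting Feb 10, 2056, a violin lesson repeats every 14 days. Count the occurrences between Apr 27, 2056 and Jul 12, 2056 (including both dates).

Occurrences land 14·i days after Feb 10, 2056 for i = 0, 1, 2, …
Apr 27, 2056 is 77 days after the start; 77 ÷ 14 = 5 remainder 7; since the remainder is 7, round up to i = 6. First occurrence in the window: #7 on May 4, 2056 (6×14 = 84 days in).
Jul 12, 2056 is 153 days after the start; 153 ÷ 14 = 10 remainder 13. Last occurrence in the window: #11 on Jun 29, 2056.
Occurrences #7 through #11: 5 in total.

5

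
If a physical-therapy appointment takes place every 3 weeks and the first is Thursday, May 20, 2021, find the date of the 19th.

The 19th occurrence is 18 intervals after the first: 18 × 21 = 378 days after May 20, 2021.
May has 31 days — 11 days to the end of May leaves 367.
June has 30 days (337 left).
July has 31 days (306 left).
August has 31 days (275 left).
September has 30 days (245 left).
October has 31 days (214 left).
November has 30 days (184 left).
December has 31 days (153 left).
January has 31 days (122 left).
February has 28 days (94 left).
March has 31 days (63 left).
April has 30 days (33 left).
May has 31 days (2 left).
2 days into June → June 2, 2022.

June 2, 2022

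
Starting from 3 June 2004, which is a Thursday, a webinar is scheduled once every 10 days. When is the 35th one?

The 35th occurrence is 34 intervals after the first: 34 × 10 = 340 days after 3 June 2004.
June has 30 days — 27 days to the end of June leaves 313.
July has 31 days (282 left).
August has 31 days (251 left).
September has 30 days (221 left).
October has 31 days (190 left).
November has 30 days (160 left).
December has 31 days (129 left).
January has 31 days (98 left).
February has 28 days (70 left).
March has 31 days (39 left).
April has 30 days (9 left).
9 days into May → 9 May 2005.

9 May 2005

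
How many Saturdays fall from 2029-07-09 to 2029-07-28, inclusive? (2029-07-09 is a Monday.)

3

2029-07-09 is a Monday; the first Saturday on or after it is 2029-07-14 (5 days later).
From 2029-07-14 to 2029-07-28 is 28 − 14 = 14 days.
14 ÷ 7 = 2 full weeks with remainder 0, so 2 more Saturdays after the first → 3.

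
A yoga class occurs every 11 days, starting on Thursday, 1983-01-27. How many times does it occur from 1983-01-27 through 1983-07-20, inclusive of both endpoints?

16

Occurrences land 11·i days after 1983-01-27 for i = 0, 1, 2, …
The window opens on the start date, so the first occurrence inside is #1 on 1983-01-27.
1983-07-20 is 174 days after the start; 174 ÷ 11 = 15 remainder 9. Last occurrence in the window: #16 on 1983-07-11.
Occurrences #1 through #16: 16 in total.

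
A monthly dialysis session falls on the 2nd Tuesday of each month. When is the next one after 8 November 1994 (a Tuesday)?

November 1994 starts on a Tuesday; its first Tuesday is the 1st, so the 2nd Tuesday is the 8th — 8 November 1994.
That is not after 8 November 1994, so look at December 1994.
December 1994 starts on a Thursday; its first Tuesday is the 6th, so the 2nd Tuesday is the 13th — 13 December 1994.

13 December 1994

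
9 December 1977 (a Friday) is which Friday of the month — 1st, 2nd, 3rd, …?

Day 9 falls in week ⌈9/7⌉ of the month.
Days 1–7 hold the 1st Friday, 8–14 the 2nd, 15–21 the 3rd, 22–28 the 4th, 29–31 the 5th.
9 is in the range for the 2nd.

2nd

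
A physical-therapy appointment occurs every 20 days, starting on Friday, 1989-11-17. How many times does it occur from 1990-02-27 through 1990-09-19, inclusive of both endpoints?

Occurrences land 20·i days after 1989-11-17 for i = 0, 1, 2, …
1990-02-27 is 102 days after the start; 102 ÷ 20 = 5 remainder 2; since the remainder is 2, round up to i = 6. First occurrence in the window: #7 on 1990-03-17 (6×20 = 120 days in).
1990-09-19 is 306 days after the start; 306 ÷ 20 = 15 remainder 6. Last occurrence in the window: #16 on 1990-09-13.
Occurrences #7 through #16: 10 in total.

10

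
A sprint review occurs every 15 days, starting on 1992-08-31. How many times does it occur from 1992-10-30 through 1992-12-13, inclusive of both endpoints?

3

Occurrences land 15·i days after 1992-08-31 for i = 0, 1, 2, …
1992-10-30 is 60 days after the start; 60 ÷ 15 = 4 remainder 0. First occurrence in the window: #5 on 1992-10-30 (4×15 = 60 days in).
1992-12-13 is 104 days after the start; 104 ÷ 15 = 6 remainder 14. Last occurrence in the window: #7 on 1992-11-29.
Occurrences #5 through #7: 3 in total.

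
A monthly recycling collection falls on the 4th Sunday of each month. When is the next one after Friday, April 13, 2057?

April 2057 starts on a Sunday; its first Sunday is the 1st, so the 4th Sunday is the 22nd — April 22, 2057.
April 22, 2057 is after April 13, 2057, so that is the next one.

April 22, 2057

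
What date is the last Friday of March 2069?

The first Friday of March 2069 is March 1.
March 2069 has 31 days. Adding weeks: 1, 8, 15, 22, 29 — the last one ≤ 31 is the 29th.

2069-03-29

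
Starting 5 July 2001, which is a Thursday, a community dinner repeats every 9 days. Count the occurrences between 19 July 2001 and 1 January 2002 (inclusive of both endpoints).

19

Occurrences land 9·i days after 5 July 2001 for i = 0, 1, 2, …
19 July 2001 is 14 days after the start; 14 ÷ 9 = 1 remainder 5; since the remainder is 5, round up to i = 2. First occurrence in the window: #3 on 23 July 2001 (2×9 = 18 days in).
1 January 2002 is 180 days after the start; 180 ÷ 9 = 20 remainder 0. Last occurrence in the window: #21 on 1 January 2002.
Occurrences #3 through #21: 19 in total.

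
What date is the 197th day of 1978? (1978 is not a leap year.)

January has 31 days (197 − 31 = 166 remain).
February has 28 days (166 − 28 = 138 remain).
March has 31 days (138 − 31 = 107 remain).
April has 30 days (107 − 30 = 77 remain).
May has 31 days (77 − 31 = 46 remain).
June has 30 days (46 − 30 = 16 remain).
16 into July → July 16.

1978-07-16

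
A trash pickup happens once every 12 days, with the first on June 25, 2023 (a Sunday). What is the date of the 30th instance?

The 30th occurrence is 29 intervals after the first: 29 × 12 = 348 days after June 25, 2023.
June has 30 days — 5 days to the end of June leaves 343.
July has 31 days (312 left).
August has 31 days (281 left).
September has 30 days (251 left).
October has 31 days (220 left).
November has 30 days (190 left).
December has 31 days (159 left).
January has 31 days (128 left).
February has 29 days (99 left).
March has 31 days (68 left).
April has 30 days (38 left).
May has 31 days (7 left).
7 days into June → June 7, 2024.

June 7, 2024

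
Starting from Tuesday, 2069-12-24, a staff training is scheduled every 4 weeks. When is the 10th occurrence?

2070-09-02

The 10th occurrence is 9 intervals after the first: 9 × 28 = 252 days after 2069-12-24.
December has 31 days — 7 days to the end of December leaves 245.
January has 31 days (214 left).
February has 28 days (186 left).
March has 31 days (155 left).
April has 30 days (125 left).
May has 31 days (94 left).
June has 30 days (64 left).
July has 31 days (33 left).
August has 31 days (2 left).
2 days into September → 2070-09-02.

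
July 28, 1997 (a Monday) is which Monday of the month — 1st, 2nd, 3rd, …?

Day 28 falls in week ⌈28/7⌉ of the month.
Days 1–7 hold the 1st Monday, 8–14 the 2nd, 15–21 the 3rd, 22–28 the 4th, 29–31 the 5th.
28 is in the range for the 4th.

4th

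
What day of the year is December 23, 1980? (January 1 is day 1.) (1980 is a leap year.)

Days in months before December: 31 + 29 + 31 + 30 + 31 + 30 + 31 + 31 + 30 + 31 + 30 = 335.
Plus 23 days into December → day 358.

358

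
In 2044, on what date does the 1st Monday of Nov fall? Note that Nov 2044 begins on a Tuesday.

Nov 7, 2044

Nov 2044 begins on a Tuesday, so the first Monday is Nov 7 (6 days later).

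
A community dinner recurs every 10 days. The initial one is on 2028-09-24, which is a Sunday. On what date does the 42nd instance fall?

2029-11-08

The 42nd occurrence is 41 intervals after the first: 41 × 10 = 410 days after 2028-09-24.
September has 30 days — 6 days to the end of September leaves 404.
From end of September to end of 2028 is 92 days (312 left).
January has 31 days (281 left).
February has 28 days (253 left).
March has 31 days (222 left).
April has 30 days (192 left).
May has 31 days (161 left).
June has 30 days (131 left).
July has 31 days (100 left).
August has 31 days (69 left).
September has 30 days (39 left).
October has 31 days (8 left).
8 days into November → 2029-11-08.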